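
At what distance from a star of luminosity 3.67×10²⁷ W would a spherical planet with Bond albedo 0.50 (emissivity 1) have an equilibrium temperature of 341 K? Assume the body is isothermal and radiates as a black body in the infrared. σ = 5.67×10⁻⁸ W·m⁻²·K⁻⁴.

d ≈ 2.18×10¹¹ m

For an isothermal black-emitting sphere, (1−a)S·πr² = σ·4πr²·T⁴ ⇒ S = 4σT⁴/(1−a).
S = 4·5.67×10⁻⁸·(341)⁴/0.500 = 6133 W/m².
Flux falls as S = L/(4πd²), so d = √(L/(4πS)) = √(3.67×10²⁷/(4π·6133)).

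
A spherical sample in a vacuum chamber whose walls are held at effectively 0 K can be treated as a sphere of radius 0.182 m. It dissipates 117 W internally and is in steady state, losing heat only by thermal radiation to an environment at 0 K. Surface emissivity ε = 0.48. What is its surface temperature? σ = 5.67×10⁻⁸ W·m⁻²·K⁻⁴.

Steady state: internal power = radiated power, P = εσA T⁴.
Radiating area A = 4πr² = 0.4162 m².
T⁴ = P/(εσA) = 117/(0.48·5.67×10⁻⁸·0.4162) = 1.033×10¹⁰ K⁴.
T = (1.033×10¹⁰)^(1/4).

T ≈ 319 K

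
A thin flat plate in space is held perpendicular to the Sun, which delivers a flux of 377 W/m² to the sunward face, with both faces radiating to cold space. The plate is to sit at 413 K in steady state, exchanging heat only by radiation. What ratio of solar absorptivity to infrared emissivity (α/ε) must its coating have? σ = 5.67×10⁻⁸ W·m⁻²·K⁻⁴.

α/ε ≈ 8.75

Balance: αS·A = εσ·2A·T⁴ ⇒ α/ε = 2σT⁴/S.
α/ε = 2·5.67×10⁻⁸·(413)⁴/377 = 2·5.67×10⁻⁸·2.909×10¹⁰/377.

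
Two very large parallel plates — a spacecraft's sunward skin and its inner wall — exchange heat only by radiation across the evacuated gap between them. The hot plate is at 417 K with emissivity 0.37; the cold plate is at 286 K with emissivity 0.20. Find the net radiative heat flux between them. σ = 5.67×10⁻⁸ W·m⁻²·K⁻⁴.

q ≈ 199 W/m²

For two infinite grey parallel plates, q = σ(T₁⁴ − T₂⁴)/(1/ε₁ + 1/ε₂ − 1).
T₁⁴ − T₂⁴ = 3.024×10¹⁰ − 6.691×10⁹ = 2.355×10¹⁰ K⁴.
1/ε₁ + 1/ε₂ − 1 = 2.703 + 5.000 − 1 = 6.703.
q = 5.67×10⁻⁸ × 2.355×10¹⁰ / 6.703.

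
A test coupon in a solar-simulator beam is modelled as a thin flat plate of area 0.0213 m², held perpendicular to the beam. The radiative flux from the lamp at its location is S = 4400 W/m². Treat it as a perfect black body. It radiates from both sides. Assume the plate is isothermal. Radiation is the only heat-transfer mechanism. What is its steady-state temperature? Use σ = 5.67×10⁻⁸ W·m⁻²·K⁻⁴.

T ≈ 444 K

At equilibrium, absorbed power = emitted power.
Absorbing cross-section = A = 0.02130 m²; emitting surface = 2A = 0.04260 m² (ratio 2).
S·A_cross = εσ·A_surf·T⁴  ⇒  T⁴ = S/(2σ).
T⁴ = 1.00·4400/(2·5.67×10⁻⁸) = 3.880×10¹⁰ K⁴.
T = (3.880×10¹⁰)^(1/4).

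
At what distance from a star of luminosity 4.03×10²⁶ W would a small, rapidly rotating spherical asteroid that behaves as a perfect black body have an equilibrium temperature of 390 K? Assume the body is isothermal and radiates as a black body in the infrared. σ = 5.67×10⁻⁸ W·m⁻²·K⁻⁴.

For an isothermal black-emitting sphere, (1−a)S·πr² = σ·4πr²·T⁴ ⇒ S = 4σT⁴/(1−a).
S = 4·5.67×10⁻⁸·(390)⁴/1.00 = 5247 W/m².
Flux falls as S = L/(4πd²), so d = √(L/(4πS)) = √(4.03×10²⁶/(4π·5247)).

d ≈ 7.82×10¹⁰ m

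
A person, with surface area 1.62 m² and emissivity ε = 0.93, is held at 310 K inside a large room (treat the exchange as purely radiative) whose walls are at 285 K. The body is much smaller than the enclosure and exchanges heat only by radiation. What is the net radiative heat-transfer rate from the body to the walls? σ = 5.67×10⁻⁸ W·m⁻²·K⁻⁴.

For a small grey body in a large enclosure: P_net = εσA(T_body⁴ − T_wall⁴).
A = 1.62 m²; T_body⁴ − T_wall⁴ = 9.235×10⁹ − 6.598×10⁹ = 2.638×10⁹ K⁴.
|P_net| = 0.93·5.67×10⁻⁸·1.620·2.638×10⁹.

P_net ≈ 225 W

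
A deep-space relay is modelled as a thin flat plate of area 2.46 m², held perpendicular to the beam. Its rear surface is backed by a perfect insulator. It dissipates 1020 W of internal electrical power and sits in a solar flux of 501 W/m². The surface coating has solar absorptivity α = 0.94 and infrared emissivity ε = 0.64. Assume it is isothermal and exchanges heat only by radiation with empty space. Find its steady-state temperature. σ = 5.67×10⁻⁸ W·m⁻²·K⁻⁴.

At steady state, absorbed solar power + internal power = radiated power.
Absorbed: α·S·A_cross = 0.94·501·2.460 = 1159 W (cross-section A).
Total input = 1159 + 1020 = 2179 W.
Radiated: εσ·A_surf·T⁴ with A_surf = A = 2.460 m².
T⁴ = 2179/(0.64·5.67×10⁻⁸·2.460) = 2.440×10¹⁰ K⁴.

T ≈ 395 K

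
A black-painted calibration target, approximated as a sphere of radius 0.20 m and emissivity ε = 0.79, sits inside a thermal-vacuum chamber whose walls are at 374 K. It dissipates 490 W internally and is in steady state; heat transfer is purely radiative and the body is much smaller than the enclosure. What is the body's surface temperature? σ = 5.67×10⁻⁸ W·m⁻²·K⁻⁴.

For a small grey body in a large enclosure, net radiated power = εσA(T⁴ − T_w⁴).
Steady state: P = εσA(T⁴ − T_w⁴) with A = 4πr² = 0.5027 m².
T⁴ = P/(εσA) + T_w⁴ = 490/(0.79·5.67×10⁻⁸·0.5027) + (374)⁴
    = 2.176×10¹⁰ + 1.957×10¹⁰ = 4.133×10¹⁰ K⁴.

T ≈ 451 K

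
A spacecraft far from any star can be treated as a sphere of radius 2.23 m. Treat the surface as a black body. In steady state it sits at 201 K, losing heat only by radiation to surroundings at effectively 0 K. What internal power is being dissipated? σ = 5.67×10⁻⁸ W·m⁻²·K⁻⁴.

Steady state: P = εσA T⁴.
A = 4πr² = 62.49 m²; T⁴ = (201)⁴ = 1.632×10⁹ K⁴.
P = 1.0 × 5.67×10⁻⁸ × 62.49 × 1.632×10⁹.

P ≈ 5780 W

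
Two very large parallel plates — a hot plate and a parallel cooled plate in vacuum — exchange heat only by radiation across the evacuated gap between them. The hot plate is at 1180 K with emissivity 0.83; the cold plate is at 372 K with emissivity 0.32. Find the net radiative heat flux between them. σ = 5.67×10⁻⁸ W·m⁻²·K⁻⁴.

q ≈ 32700 W/m²

For two infinite grey parallel plates, q = σ(T₁⁴ − T₂⁴)/(1/ε₁ + 1/ε₂ − 1).
T₁⁴ − T₂⁴ = 1.939×10¹² − 1.915×10¹⁰ = 1.920×10¹² K⁴.
1/ε₁ + 1/ε₂ − 1 = 1.205 + 3.125 − 1 = 3.330.
q = 5.67×10⁻⁸ × 1.920×10¹² / 3.330.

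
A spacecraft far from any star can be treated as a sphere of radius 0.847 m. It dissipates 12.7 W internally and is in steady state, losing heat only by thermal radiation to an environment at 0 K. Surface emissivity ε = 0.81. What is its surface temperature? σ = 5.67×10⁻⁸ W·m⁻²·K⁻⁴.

T ≈ 74.4 K

Steady state: internal power = radiated power, P = εσA T⁴.
Radiating area A = 4πr² = 9.015 m².
T⁴ = P/(εσA) = 12.7/(0.81·5.67×10⁻⁸·9.015) = 3.067×10⁷ K⁴.
T = (3.067×10⁷)^(1/4).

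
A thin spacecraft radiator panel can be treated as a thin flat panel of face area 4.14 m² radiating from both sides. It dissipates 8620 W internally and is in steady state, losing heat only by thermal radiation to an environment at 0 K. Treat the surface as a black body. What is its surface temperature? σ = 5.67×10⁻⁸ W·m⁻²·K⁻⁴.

Steady state: internal power = radiated power, P = εσA T⁴.
Radiating area A = 2·4.14 = 8.280 m².
T⁴ = P/(εσA) = 8620/(1.0·5.67×10⁻⁸·8.280) = 1.836×10¹⁰ K⁴.
T = (1.836×10¹⁰)^(1/4).

T ≈ 368 K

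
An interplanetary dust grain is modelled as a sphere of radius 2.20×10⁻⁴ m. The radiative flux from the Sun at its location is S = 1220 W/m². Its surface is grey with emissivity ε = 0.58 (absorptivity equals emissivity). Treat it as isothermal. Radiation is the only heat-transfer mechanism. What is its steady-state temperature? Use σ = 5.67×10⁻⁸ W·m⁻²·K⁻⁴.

T ≈ 271 K

At equilibrium, absorbed power = emitted power.
Absorbing cross-section = πr² = 1.521×10⁻⁷ m²; emitting surface = 4πr² = 6.082×10⁻⁷ m² (ratio 4).
εS·A_cross = εσ·A_surf·T⁴  ⇒  T⁴ = S/(4σ)   (ε cancels).
T⁴ = 1220/(4·5.67×10⁻⁸) = 5.379×10⁹ K⁴.
T = (5.379×10⁹)^(1/4).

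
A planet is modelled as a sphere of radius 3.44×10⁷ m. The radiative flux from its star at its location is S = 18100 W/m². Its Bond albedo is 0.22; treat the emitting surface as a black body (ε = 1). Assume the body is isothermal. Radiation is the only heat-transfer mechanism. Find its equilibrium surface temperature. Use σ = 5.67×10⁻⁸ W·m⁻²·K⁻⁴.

T ≈ 499 K

At equilibrium, absorbed power = emitted power.
Absorbing cross-section = πr² = 3.718×10¹⁵ m²; emitting surface = 4πr² = 1.487×10¹⁶ m² (ratio 4).
(1−a)S·A_cross = εσ·A_surf·T⁴  ⇒  T⁴ = (1−a)S/(4σ).
T⁴ = 0.780·18100/(4·5.67×10⁻⁸) = 6.225×10¹⁰ K⁴.
T = (6.225×10¹⁰)^(1/4).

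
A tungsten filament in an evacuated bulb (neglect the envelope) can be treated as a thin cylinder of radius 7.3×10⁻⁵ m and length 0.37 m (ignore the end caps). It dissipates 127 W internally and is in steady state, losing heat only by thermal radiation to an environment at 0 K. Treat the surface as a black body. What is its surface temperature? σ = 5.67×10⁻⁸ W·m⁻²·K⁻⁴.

T ≈ 1910 K

Steady state: internal power = radiated power, P = εσA T⁴.
Radiating area A = 2πrL = 1.697×10⁻⁴ m².
T⁴ = P/(εσA) = 127/(1.0·5.67×10⁻⁸·1.697×10⁻⁴) = 1.320×10¹³ K⁴.
T = (1.320×10¹³)^(1/4).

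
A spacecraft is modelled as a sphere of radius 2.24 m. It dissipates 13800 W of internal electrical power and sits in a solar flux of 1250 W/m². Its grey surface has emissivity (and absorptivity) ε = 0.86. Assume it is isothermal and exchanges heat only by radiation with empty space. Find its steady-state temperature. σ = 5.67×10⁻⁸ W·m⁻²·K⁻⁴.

T ≈ 316 K

At steady state, absorbed solar power + internal power = radiated power.
Absorbed: α·S·A_cross = 0.86·1250·15.76 = 16950 W (cross-section πr²).
Total input = 16950 + 13800 = 30750 W.
Radiated: εσ·A_surf·T⁴ with A_surf = 4πr² = 63.05 m².
T⁴ = 30750/(0.86·5.67×10⁻⁸·63.05) = 1.000×10¹⁰ K⁴.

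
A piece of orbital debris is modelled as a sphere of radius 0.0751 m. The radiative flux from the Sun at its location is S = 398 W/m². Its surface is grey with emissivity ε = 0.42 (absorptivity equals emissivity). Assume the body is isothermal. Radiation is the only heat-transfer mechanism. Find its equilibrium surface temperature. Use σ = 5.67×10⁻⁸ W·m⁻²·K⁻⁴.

At equilibrium, absorbed power = emitted power.
Absorbing cross-section = πr² = 0.01772 m²; emitting surface = 4πr² = 0.07087 m² (ratio 4).
εS·A_cross = εσ·A_surf·T⁴  ⇒  T⁴ = S/(4σ)   (ε cancels).
T⁴ = 398/(4·5.67×10⁻⁸) = 1.755×10⁹ K⁴.
T = (1.755×10⁹)^(1/4).

T ≈ 205 K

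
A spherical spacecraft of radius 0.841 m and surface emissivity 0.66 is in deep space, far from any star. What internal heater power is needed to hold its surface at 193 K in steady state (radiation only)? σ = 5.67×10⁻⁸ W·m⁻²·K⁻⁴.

P ≈ 461 W

P = εσ·4πr²·T⁴.
4πr² = 8.888 m²; T⁴ = 1.387×10⁹ K⁴.
P = 0.66·5.67×10⁻⁸·8.888·1.387×10⁹.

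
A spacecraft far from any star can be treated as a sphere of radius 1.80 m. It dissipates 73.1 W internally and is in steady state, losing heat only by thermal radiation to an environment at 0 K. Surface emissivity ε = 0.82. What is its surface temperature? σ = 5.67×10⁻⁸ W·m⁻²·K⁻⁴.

T ≈ 78.8 K

Steady state: internal power = radiated power, P = εσA T⁴.
Radiating area A = 4πr² = 40.72 m².
T⁴ = P/(εσA) = 73.1/(0.82·5.67×10⁻⁸·40.72) = 3.862×10⁷ K⁴.
T = (3.862×10⁷)^(1/4).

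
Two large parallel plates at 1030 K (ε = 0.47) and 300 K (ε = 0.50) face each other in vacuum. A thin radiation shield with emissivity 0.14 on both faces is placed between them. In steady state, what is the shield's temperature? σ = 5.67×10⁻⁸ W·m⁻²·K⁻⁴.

In steady state the net flux on the hot side equals that on the cold side.
σ(T₁⁴−T_s⁴)/D₁ = σ(T_s⁴−T₂⁴)/D₂, with D₁ = 1/ε₁+1/ε_s−1 = 8.271, D₂ = 1/ε_s+1/ε₂−1 = 8.143.
Solve for T_s⁴: T_s⁴ = (D₂·T₁⁴ + D₁·T₂⁴)/(D₁+D₂) = 5.625×10¹¹ K⁴.

T_s ≈ 866 K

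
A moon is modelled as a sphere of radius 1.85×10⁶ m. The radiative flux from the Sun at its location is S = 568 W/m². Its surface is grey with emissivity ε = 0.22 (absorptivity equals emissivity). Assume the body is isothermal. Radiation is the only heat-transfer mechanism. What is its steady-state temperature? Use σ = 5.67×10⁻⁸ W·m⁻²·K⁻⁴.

At equilibrium, absorbed power = emitted power.
Absorbing cross-section = πr² = 1.075×10¹³ m²; emitting surface = 4πr² = 4.301×10¹³ m² (ratio 4).
εS·A_cross = εσ·A_surf·T⁴  ⇒  T⁴ = S/(4σ)   (ε cancels).
T⁴ = 568/(4·5.67×10⁻⁸) = 2.504×10⁹ K⁴.
T = (2.504×10⁹)^(1/4).

T ≈ 224 K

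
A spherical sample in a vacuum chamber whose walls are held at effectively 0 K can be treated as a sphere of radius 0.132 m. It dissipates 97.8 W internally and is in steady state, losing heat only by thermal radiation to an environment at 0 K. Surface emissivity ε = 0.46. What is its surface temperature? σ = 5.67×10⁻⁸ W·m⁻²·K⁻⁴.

Steady state: internal power = radiated power, P = εσA T⁴.
Radiating area A = 4πr² = 0.2190 m².
T⁴ = P/(εσA) = 97.8/(0.46·5.67×10⁻⁸·0.2190) = 1.713×10¹⁰ K⁴.
T = (1.713×10¹⁰)^(1/4).

T ≈ 362 K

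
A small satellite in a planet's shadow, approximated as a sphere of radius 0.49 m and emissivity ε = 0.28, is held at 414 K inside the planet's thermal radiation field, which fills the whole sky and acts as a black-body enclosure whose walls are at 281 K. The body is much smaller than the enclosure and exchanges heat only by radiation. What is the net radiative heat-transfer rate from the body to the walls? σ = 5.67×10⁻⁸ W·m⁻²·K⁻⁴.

P_net ≈ 1110 W

For a small grey body in a large enclosure: P_net = εσA(T_body⁴ − T_wall⁴).
A = 4πr² = 3.017 m²; T_body⁴ − T_wall⁴ = 2.938×10¹⁰ − 6.235×10⁹ = 2.314×10¹⁰ K⁴.
|P_net| = 0.28·5.67×10⁻⁸·3.017·2.314×10¹⁰.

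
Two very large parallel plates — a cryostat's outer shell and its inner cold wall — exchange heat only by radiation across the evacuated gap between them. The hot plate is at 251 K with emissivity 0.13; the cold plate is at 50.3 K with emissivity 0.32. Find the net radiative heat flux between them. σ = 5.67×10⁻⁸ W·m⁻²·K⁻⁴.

q ≈ 22.9 W/m²

For two infinite grey parallel plates, q = σ(T₁⁴ − T₂⁴)/(1/ε₁ + 1/ε₂ − 1).
T₁⁴ − T₂⁴ = 3.969×10⁹ − 6.401×10⁶ = 3.963×10⁹ K⁴.
1/ε₁ + 1/ε₂ − 1 = 7.692 + 3.125 − 1 = 9.817.
q = 5.67×10⁻⁸ × 3.963×10⁹ / 9.817.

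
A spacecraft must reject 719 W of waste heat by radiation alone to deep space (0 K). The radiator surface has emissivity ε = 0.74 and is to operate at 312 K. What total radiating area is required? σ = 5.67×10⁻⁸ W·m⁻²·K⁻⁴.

P = εσA T⁴ ⇒ A = P/(εσT⁴).
T⁴ = 9.476×10⁹ K⁴.
A = 719/(0.74 × 5.67×10⁻⁸ × 9.476×10⁹).

A ≈ 1.81 m²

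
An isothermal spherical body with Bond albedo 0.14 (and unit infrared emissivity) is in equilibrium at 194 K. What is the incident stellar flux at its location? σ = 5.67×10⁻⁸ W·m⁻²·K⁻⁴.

(1−a)S·πr² = σ·4πr²·T⁴ ⇒ S = 4σT⁴/(1−a).
S = 4·5.67×10⁻⁸·1.416×10⁹/0.860.

S ≈ 374 W/m²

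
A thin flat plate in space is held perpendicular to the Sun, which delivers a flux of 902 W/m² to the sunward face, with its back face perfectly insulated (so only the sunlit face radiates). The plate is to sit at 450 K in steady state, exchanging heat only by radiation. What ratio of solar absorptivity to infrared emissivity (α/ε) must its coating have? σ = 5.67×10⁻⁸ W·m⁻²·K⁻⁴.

Balance: αS·A = εσ·1A·T⁴ ⇒ α/ε = σT⁴/S.
α/ε = 5.67×10⁻⁸·(450)⁴/902 = 5.67×10⁻⁸·4.101×10¹⁰/902.

α/ε ≈ 2.58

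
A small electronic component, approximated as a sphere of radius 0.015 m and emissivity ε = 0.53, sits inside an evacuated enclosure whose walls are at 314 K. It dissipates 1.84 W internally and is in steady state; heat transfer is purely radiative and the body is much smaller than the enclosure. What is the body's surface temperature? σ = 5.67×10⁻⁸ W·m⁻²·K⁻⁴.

T ≈ 421 K

For a small grey body in a large enclosure, net radiated power = εσA(T⁴ − T_w⁴).
Steady state: P = εσA(T⁴ − T_w⁴) with A = 4πr² = 0.002827 m².
T⁴ = P/(εσA) + T_w⁴ = 1.84/(0.53·5.67×10⁻⁸·0.002827) + (314)⁴
    = 2.166×10¹⁰ + 9.721×10⁹ = 3.138×10¹⁰ K⁴.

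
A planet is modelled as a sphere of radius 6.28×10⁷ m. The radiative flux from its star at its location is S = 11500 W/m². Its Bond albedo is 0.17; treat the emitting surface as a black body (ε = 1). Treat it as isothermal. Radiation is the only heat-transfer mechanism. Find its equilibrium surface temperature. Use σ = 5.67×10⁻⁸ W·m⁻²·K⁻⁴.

T ≈ 453 K

At equilibrium, absorbed power = emitted power.
Absorbing cross-section = πr² = 1.239×10¹⁶ m²; emitting surface = 4πr² = 4.956×10¹⁶ m² (ratio 4).
(1−a)S·A_cross = εσ·A_surf·T⁴  ⇒  T⁴ = (1−a)S/(4σ).
T⁴ = 0.830·11500/(4·5.67×10⁻⁸) = 4.209×10¹⁰ K⁴.
T = (4.209×10¹⁰)^(1/4).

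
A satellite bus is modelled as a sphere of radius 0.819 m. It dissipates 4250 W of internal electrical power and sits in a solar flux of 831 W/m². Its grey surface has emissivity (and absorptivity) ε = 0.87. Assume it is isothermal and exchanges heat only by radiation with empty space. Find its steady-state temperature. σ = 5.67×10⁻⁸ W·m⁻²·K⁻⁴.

At steady state, absorbed solar power + internal power = radiated power.
Absorbed: α·S·A_cross = 0.87·831·2.107 = 1523 W (cross-section πr²).
Total input = 1523 + 4250 = 5773 W.
Radiated: εσ·A_surf·T⁴ with A_surf = 4πr² = 8.429 m².
T⁴ = 5773/(0.87·5.67×10⁻⁸·8.429) = 1.389×10¹⁰ K⁴.

T ≈ 343 K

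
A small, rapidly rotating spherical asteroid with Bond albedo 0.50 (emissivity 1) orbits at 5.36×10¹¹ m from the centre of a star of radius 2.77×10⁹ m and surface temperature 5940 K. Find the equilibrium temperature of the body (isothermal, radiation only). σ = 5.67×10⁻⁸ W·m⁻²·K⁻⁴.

The star's surface emits σT_*⁴; at distance d the flux is S = σT_*⁴(R_*/d)².
S = 5.67×10⁻⁸·(5940)⁴·(2.77×10⁹/5.36×10¹¹)² = 1885 W/m².
For an isothermal sphere T⁴ = (1−a)S/(4σ) = 4.156×10⁹ K⁴.

T ≈ 254 K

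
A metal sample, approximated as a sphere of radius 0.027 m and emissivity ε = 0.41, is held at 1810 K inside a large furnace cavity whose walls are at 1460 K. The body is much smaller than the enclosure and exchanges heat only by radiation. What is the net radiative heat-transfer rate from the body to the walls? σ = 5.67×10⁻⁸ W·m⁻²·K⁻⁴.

For a small grey body in a large enclosure: P_net = εσA(T_body⁴ − T_wall⁴).
A = 4πr² = 0.009161 m²; T_body⁴ − T_wall⁴ = 1.073×10¹³ − 4.544×10¹² = 6.189×10¹² K⁴.
|P_net| = 0.41·5.67×10⁻⁸·0.009161·6.189×10¹².

P_net ≈ 1320 W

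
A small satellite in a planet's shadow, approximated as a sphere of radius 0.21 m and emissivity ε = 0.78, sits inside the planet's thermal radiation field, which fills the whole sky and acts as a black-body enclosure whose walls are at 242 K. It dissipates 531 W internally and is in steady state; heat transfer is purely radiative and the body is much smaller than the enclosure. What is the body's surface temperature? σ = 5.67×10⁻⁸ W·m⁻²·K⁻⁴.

For a small grey body in a large enclosure, net radiated power = εσA(T⁴ − T_w⁴).
Steady state: P = εσA(T⁴ − T_w⁴) with A = 4πr² = 0.5542 m².
T⁴ = P/(εσA) + T_w⁴ = 531/(0.78·5.67×10⁻⁸·0.5542) + (242)⁴
    = 2.167×10¹⁰ + 3.430×10⁹ = 2.510×10¹⁰ K⁴.

T ≈ 398 K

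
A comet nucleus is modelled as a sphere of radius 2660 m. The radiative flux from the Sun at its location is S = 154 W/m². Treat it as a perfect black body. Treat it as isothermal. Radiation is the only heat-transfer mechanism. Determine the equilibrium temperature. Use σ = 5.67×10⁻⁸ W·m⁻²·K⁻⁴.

At equilibrium, absorbed power = emitted power.
Absorbing cross-section = πr² = 2.223×10⁷ m²; emitting surface = 4πr² = 8.891×10⁷ m² (ratio 4).
S·A_cross = εσ·A_surf·T⁴  ⇒  T⁴ = S/(4σ).
T⁴ = 1.00·154/(4·5.67×10⁻⁸) = 6.790×10⁸ K⁴.
T = (6.790×10⁸)^(1/4).

T ≈ 161 K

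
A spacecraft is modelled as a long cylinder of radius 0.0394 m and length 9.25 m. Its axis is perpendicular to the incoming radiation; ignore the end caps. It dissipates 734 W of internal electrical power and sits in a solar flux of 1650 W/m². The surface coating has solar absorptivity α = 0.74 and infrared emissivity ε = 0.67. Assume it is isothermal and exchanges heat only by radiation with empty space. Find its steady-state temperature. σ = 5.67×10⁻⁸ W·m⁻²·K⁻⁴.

At steady state, absorbed solar power + internal power = radiated power.
Absorbed: α·S·A_cross = 0.74·1650·0.7289 = 890.0 W (cross-section 2rL).
Total input = 890.0 + 734 = 1624 W.
Radiated: εσ·A_surf·T⁴ with A_surf = 2πrL = 2.290 m².
T⁴ = 1624/(0.67·5.67×10⁻⁸·2.290) = 1.867×10¹⁰ K⁴.

T ≈ 370 K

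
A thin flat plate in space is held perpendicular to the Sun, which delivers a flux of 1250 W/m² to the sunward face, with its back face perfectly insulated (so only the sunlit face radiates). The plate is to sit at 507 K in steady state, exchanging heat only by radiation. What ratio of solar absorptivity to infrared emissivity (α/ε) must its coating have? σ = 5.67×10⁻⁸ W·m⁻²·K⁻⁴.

Balance: αS·A = εσ·1A·T⁴ ⇒ α/ε = σT⁴/S.
α/ε = 5.67×10⁻⁸·(507)⁴/1250 = 5.67×10⁻⁸·6.607×10¹⁰/1250.

α/ε ≈ 3.00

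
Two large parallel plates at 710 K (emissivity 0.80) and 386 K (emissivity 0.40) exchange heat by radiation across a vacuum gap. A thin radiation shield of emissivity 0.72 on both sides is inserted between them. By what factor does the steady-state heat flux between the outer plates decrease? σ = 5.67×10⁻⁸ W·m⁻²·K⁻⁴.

Without shield: q₀ = σΔ(T⁴)/(1/ε₁+1/ε₂−1) with denominator 2.750.
With shield the two gaps are in series; the resistances add: (1/ε₁+1/ε_s−1)+(1/ε_s+1/ε₂−1) = 1.639+2.889 = 4.528.
Heat-flux ratio q₀/q = 4.528/2.750.

factor ≈ 1.65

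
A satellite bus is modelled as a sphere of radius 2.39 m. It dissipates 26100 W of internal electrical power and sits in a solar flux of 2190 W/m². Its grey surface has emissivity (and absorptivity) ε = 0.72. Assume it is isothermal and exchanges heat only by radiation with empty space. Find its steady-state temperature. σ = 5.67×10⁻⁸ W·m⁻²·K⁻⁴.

T ≈ 369 K

At steady state, absorbed solar power + internal power = radiated power.
Absorbed: α·S·A_cross = 0.72·2190·17.95 = 28300 W (cross-section πr²).
Total input = 28300 + 26100 = 54400 W.
Radiated: εσ·A_surf·T⁴ with A_surf = 4πr² = 71.78 m².
T⁴ = 54400/(0.72·5.67×10⁻⁸·71.78) = 1.856×10¹⁰ K⁴.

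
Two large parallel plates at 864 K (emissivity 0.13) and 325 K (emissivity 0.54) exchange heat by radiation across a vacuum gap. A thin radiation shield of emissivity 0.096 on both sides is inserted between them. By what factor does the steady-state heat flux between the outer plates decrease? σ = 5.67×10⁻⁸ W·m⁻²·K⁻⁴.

Without shield: q₀ = σΔ(T⁴)/(1/ε₁+1/ε₂−1) with denominator 8.544.
With shield the two gaps are in series; the resistances add: (1/ε₁+1/ε_s−1)+(1/ε_s+1/ε₂−1) = 17.11+11.27 = 28.38.
Heat-flux ratio q₀/q = 28.38/8.544.

factor ≈ 3.32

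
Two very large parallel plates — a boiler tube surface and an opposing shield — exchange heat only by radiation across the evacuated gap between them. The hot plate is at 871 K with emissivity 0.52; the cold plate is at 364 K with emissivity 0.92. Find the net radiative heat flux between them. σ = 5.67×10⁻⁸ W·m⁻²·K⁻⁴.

q ≈ 15700 W/m²

For two infinite grey parallel plates, q = σ(T₁⁴ − T₂⁴)/(1/ε₁ + 1/ε₂ − 1).
T₁⁴ − T₂⁴ = 5.755×10¹¹ − 1.756×10¹⁰ = 5.580×10¹¹ K⁴.
1/ε₁ + 1/ε₂ − 1 = 1.923 + 1.087 − 1 = 2.010.
q = 5.67×10⁻⁸ × 5.580×10¹¹ / 2.010.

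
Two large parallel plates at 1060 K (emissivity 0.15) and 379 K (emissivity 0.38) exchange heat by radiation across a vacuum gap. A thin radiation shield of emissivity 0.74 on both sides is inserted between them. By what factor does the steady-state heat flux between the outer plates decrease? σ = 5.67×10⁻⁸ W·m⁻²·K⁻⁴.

factor ≈ 1.21

Without shield: q₀ = σΔ(T⁴)/(1/ε₁+1/ε₂−1) with denominator 8.298.
With shield the two gaps are in series; the resistances add: (1/ε₁+1/ε_s−1)+(1/ε_s+1/ε₂−1) = 7.018+2.983 = 10.00.
Heat-flux ratio q₀/q = 10.00/8.298.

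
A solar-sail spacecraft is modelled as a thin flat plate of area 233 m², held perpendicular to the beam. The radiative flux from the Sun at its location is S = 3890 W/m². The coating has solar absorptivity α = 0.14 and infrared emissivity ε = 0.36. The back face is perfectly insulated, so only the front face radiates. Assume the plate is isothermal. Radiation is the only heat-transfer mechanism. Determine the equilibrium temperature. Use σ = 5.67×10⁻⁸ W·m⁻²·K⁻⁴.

At equilibrium, absorbed power = emitted power.
Absorbing cross-section = A = 233.0 m²; emitting surface = A = 233.0 m² (ratio 1).
αS·A_cross = εσ·A_surf·T⁴  ⇒  T⁴ = αS/(ε·1σ).
T⁴ = 0.140·3890/(0.36·1·5.67×10⁻⁸) = 2.668×10¹⁰ K⁴.
T = (2.668×10¹⁰)^(1/4).

T ≈ 404 K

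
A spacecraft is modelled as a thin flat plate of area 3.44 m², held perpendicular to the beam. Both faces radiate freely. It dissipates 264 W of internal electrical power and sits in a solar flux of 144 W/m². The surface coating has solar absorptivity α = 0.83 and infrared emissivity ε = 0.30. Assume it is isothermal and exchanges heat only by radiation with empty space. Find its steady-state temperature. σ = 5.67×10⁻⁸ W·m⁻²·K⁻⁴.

T ≈ 276 K

At steady state, absorbed solar power + internal power = radiated power.
Absorbed: α·S·A_cross = 0.83·144·3.440 = 411.1 W (cross-section A).
Total input = 411.1 + 264 = 675.1 W.
Radiated: εσ·A_surf·T⁴ with A_surf = 2A = 6.880 m².
T⁴ = 675.1/(0.30·5.67×10⁻⁸·6.880) = 5.769×10⁹ K⁴.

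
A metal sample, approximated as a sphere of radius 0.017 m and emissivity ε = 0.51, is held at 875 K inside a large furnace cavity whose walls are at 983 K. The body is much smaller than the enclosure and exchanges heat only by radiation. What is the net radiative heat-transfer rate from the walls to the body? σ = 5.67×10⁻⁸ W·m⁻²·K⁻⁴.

For a small grey body in a large enclosure: P_net = εσA(T_body⁴ − T_wall⁴).
A = 4πr² = 0.003632 m²; T_body⁴ − T_wall⁴ = 5.862×10¹¹ − 9.337×10¹¹ = -3.475×10¹¹ K⁴.
|P_net| = 0.51·5.67×10⁻⁸·0.003632·3.475×10¹¹.

P_net ≈ 36.5 W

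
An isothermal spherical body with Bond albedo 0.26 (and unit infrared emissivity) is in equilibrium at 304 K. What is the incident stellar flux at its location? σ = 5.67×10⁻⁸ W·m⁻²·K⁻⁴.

(1−a)S·πr² = σ·4πr²·T⁴ ⇒ S = 4σT⁴/(1−a).
S = 4·5.67×10⁻⁸·8.541×10⁹/0.740.

S ≈ 2620 W/m²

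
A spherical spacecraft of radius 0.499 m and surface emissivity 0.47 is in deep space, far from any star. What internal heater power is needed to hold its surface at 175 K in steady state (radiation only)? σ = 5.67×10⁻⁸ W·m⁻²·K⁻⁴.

P ≈ 78.2 W

P = εσ·4πr²·T⁴.
4πr² = 3.129 m²; T⁴ = 9.379×10⁸ K⁴.
P = 0.47·5.67×10⁻⁸·3.129·9.379×10⁸.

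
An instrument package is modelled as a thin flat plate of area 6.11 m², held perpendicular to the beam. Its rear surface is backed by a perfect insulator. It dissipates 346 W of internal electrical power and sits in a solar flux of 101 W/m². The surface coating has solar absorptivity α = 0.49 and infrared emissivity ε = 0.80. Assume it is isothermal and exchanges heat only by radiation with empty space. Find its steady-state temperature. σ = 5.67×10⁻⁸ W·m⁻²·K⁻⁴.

T ≈ 220 K

At steady state, absorbed solar power + internal power = radiated power.
Absorbed: α·S·A_cross = 0.49·101·6.110 = 302.4 W (cross-section A).
Total input = 302.4 + 346 = 648.4 W.
Radiated: εσ·A_surf·T⁴ with A_surf = A = 6.110 m².
T⁴ = 648.4/(0.80·5.67×10⁻⁸·6.110) = 2.339×10⁹ K⁴.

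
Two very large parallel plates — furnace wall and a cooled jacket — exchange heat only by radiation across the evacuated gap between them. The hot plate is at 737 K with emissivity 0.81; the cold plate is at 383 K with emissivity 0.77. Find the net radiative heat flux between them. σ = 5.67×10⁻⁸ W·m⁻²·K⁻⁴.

q ≈ 10100 W/m²

For two infinite grey parallel plates, q = σ(T₁⁴ − T₂⁴)/(1/ε₁ + 1/ε₂ − 1).
T₁⁴ − T₂⁴ = 2.950×10¹¹ − 2.152×10¹⁰ = 2.735×10¹¹ K⁴.
1/ε₁ + 1/ε₂ − 1 = 1.235 + 1.299 − 1 = 1.533.
q = 5.67×10⁻⁸ × 2.735×10¹¹ / 1.533.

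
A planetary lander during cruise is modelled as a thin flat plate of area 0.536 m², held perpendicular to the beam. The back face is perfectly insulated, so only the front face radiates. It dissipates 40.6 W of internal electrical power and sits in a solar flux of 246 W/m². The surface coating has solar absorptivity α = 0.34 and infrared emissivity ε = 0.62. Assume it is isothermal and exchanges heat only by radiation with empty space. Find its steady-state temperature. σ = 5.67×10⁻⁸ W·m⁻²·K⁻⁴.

T ≈ 259 K

At steady state, absorbed solar power + internal power = radiated power.
Absorbed: α·S·A_cross = 0.34·246·0.5360 = 44.83 W (cross-section A).
Total input = 44.83 + 40.6 = 85.43 W.
Radiated: εσ·A_surf·T⁴ with A_surf = A = 0.5360 m².
T⁴ = 85.43/(0.62·5.67×10⁻⁸·0.5360) = 4.534×10⁹ K⁴.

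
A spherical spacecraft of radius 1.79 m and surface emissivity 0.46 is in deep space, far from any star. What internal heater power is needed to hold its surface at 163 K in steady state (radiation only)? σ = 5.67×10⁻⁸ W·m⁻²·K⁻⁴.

P ≈ 741 W

P = εσ·4πr²·T⁴.
4πr² = 40.26 m²; T⁴ = 7.059×10⁸ K⁴.
P = 0.46·5.67×10⁻⁸·40.26·7.059×10⁸.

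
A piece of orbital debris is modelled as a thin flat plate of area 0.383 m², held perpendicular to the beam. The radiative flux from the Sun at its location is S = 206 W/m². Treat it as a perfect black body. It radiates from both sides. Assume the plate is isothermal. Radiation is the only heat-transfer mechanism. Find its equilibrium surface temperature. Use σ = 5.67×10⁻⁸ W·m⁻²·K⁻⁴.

At equilibrium, absorbed power = emitted power.
Absorbing cross-section = A = 0.3830 m²; emitting surface = 2A = 0.7660 m² (ratio 2).
S·A_cross = εσ·A_surf·T⁴  ⇒  T⁴ = S/(2σ).
T⁴ = 1.00·206/(2·5.67×10⁻⁸) = 1.817×10⁹ K⁴.
T = (1.817×10⁹)^(1/4).

T ≈ 206 K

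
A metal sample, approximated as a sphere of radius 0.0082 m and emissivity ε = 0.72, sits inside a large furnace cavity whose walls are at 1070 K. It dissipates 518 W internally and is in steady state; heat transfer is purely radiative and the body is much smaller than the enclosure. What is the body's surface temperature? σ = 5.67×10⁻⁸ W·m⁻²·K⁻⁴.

T ≈ 2010 K

For a small grey body in a large enclosure, net radiated power = εσA(T⁴ − T_w⁴).
Steady state: P = εσA(T⁴ − T_w⁴) with A = 4πr² = 8.450×10⁻⁴ m².
T⁴ = P/(εσA) + T_w⁴ = 518/(0.72·5.67×10⁻⁸·8.450×10⁻⁴) + (1070)⁴
    = 1.502×10¹³ + 1.311×10¹² = 1.633×10¹³ K⁴.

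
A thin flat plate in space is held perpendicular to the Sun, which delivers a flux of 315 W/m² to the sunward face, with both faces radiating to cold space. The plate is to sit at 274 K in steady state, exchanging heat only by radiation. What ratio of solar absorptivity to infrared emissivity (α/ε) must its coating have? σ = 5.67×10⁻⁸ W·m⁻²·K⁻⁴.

α/ε ≈ 2.03

Balance: αS·A = εσ·2A·T⁴ ⇒ α/ε = 2σT⁴/S.
α/ε = 2·5.67×10⁻⁸·(274)⁴/315 = 2·5.67×10⁻⁸·5.636×10⁹/315.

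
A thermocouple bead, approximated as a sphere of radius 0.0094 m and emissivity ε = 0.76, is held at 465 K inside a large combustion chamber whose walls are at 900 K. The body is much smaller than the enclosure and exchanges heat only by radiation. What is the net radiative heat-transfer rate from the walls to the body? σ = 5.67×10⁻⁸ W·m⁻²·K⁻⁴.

For a small grey body in a large enclosure: P_net = εσA(T_body⁴ − T_wall⁴).
A = 4πr² = 0.001110 m²; T_body⁴ − T_wall⁴ = 4.675×10¹⁰ − 6.561×10¹¹ = -6.093×10¹¹ K⁴.
|P_net| = 0.76·5.67×10⁻⁸·0.001110·6.093×10¹¹.

P_net ≈ 29.2 W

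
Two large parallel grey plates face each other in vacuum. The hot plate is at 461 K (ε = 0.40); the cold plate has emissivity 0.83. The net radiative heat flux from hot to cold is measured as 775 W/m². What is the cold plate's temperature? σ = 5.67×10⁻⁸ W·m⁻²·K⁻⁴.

q = σ(T₁⁴ − T₂⁴)/(1/ε₁ + 1/ε₂ − 1); denominator = 2.705.
T₂⁴ = T₁⁴ − q·(1/ε₁+1/ε₂−1)/σ = 4.517×10¹⁰ − 775·2.705/5.67×10⁻⁸
    = 8.195×10⁹ K⁴.

T₂ ≈ 301 K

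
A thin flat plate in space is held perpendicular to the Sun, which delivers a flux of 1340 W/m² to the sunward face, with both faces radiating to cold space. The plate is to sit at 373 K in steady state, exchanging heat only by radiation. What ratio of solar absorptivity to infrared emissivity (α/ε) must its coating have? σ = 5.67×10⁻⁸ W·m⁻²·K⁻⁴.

Balance: αS·A = εσ·2A·T⁴ ⇒ α/ε = 2σT⁴/S.
α/ε = 2·5.67×10⁻⁸·(373)⁴/1340 = 2·5.67×10⁻⁸·1.936×10¹⁰/1340.

α/ε ≈ 1.64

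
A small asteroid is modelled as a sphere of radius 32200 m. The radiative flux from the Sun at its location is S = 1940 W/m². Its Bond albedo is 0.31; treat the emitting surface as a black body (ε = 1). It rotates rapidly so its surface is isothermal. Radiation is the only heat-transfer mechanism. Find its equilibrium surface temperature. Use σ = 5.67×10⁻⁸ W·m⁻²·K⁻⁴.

T ≈ 277 K

At equilibrium, absorbed power = emitted power.
Absorbing cross-section = πr² = 3.257×10⁹ m²; emitting surface = 4πr² = 1.303×10¹⁰ m² (ratio 4).
(1−a)S·A_cross = εσ·A_surf·T⁴  ⇒  T⁴ = (1−a)S/(4σ).
T⁴ = 0.690·1940/(4·5.67×10⁻⁸) = 5.902×10⁹ K⁴.
T = (5.902×10⁹)^(1/4).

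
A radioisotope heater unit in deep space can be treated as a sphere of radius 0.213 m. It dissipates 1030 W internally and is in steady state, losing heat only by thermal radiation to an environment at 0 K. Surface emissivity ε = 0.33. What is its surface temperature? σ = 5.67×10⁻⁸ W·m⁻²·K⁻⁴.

Steady state: internal power = radiated power, P = εσA T⁴.
Radiating area A = 4πr² = 0.5701 m².
T⁴ = P/(εσA) = 1030/(0.33·5.67×10⁻⁸·0.5701) = 9.655×10¹⁰ K⁴.
T = (9.655×10¹⁰)^(1/4).

T ≈ 557 K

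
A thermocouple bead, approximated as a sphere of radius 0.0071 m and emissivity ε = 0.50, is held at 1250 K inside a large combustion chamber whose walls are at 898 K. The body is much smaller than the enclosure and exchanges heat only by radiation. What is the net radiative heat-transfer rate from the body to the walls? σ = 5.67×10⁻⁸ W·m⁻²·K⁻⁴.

For a small grey body in a large enclosure: P_net = εσA(T_body⁴ − T_wall⁴).
A = 4πr² = 6.335×10⁻⁴ m²; T_body⁴ − T_wall⁴ = 2.441×10¹² − 6.503×10¹¹ = 1.791×10¹² K⁴.
|P_net| = 0.50·5.67×10⁻⁸·6.335×10⁻⁴·1.791×10¹².

P_net ≈ 32.2 W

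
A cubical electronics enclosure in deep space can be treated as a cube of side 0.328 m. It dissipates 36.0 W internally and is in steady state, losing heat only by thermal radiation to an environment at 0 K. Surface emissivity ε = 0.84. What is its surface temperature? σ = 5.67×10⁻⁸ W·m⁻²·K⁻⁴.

T ≈ 185 K

Steady state: internal power = radiated power, P = εσA T⁴.
Radiating area A = 6L² = 0.6455 m².
T⁴ = P/(εσA) = 36.0/(0.84·5.67×10⁻⁸·0.6455) = 1.171×10⁹ K⁴.
T = (1.171×10⁹)^(1/4).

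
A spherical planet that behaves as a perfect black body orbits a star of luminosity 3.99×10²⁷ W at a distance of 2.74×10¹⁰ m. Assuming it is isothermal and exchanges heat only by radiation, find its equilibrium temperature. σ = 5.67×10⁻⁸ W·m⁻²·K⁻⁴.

First find the stellar flux at distance d: S = L/(4πd²) = 3.99×10²⁷/(4π·(2.74×10¹⁰)²) = 4.229×10⁵ W/m².
For an isothermal sphere, absorbed (1−a)S·πr² = emitted σ·4πr²·T⁴, so T⁴ = (1−a)S/(4σ).
T⁴ = 1.00·4.229×10⁵/(4·5.67×10⁻⁸) = 1.865×10¹² K⁴.

T ≈ 1170 K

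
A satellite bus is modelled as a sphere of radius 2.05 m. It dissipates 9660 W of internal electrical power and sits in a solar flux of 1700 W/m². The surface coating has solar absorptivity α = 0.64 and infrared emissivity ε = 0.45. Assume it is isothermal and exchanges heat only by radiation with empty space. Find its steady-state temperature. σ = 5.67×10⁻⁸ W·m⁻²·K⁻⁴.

T ≈ 365 K

At steady state, absorbed solar power + internal power = radiated power.
Absorbed: α·S·A_cross = 0.64·1700·13.20 = 14360 W (cross-section πr²).
Total input = 14360 + 9660 = 24020 W.
Radiated: εσ·A_surf·T⁴ with A_surf = 4πr² = 52.81 m².
T⁴ = 24020/(0.45·5.67×10⁻⁸·52.81) = 1.783×10¹⁰ K⁴.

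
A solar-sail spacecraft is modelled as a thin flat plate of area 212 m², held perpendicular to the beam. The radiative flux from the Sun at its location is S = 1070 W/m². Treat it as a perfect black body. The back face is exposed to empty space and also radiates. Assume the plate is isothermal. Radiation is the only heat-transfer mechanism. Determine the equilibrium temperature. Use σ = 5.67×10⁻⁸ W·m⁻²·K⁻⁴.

T ≈ 312 K

At equilibrium, absorbed power = emitted power.
Absorbing cross-section = A = 212.0 m²; emitting surface = 2A = 424.0 m² (ratio 2).
S·A_cross = εσ·A_surf·T⁴  ⇒  T⁴ = S/(2σ).
T⁴ = 1.00·1070/(2·5.67×10⁻⁸) = 9.436×10⁹ K⁴.
T = (9.436×10⁹)^(1/4).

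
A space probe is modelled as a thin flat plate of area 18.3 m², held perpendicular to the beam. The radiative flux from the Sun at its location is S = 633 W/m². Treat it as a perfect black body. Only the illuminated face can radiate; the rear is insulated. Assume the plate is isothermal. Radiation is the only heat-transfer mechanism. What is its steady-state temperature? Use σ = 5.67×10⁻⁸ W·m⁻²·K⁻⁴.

T ≈ 325 K

At equilibrium, absorbed power = emitted power.
Absorbing cross-section = A = 18.30 m²; emitting surface = A = 18.30 m² (ratio 1).
S·A_cross = εσ·A_surf·T⁴  ⇒  T⁴ = S/(1σ).
T⁴ = 1.00·633/(1·5.67×10⁻⁸) = 1.116×10¹⁰ K⁴.
T = (1.116×10¹⁰)^(1/4).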